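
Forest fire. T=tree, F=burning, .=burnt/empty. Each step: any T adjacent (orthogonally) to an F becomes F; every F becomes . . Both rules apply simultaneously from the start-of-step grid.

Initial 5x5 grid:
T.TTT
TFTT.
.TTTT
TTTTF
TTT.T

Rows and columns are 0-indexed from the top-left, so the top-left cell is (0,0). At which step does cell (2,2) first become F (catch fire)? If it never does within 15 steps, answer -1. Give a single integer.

Step 1: cell (2,2)='T' (+6 fires, +2 burnt)
Step 2: cell (2,2)='F' (+7 fires, +6 burnt)
  -> target ignites at step 2
Step 3: cell (2,2)='.' (+4 fires, +7 burnt)
Step 4: cell (2,2)='.' (+2 fires, +4 burnt)
Step 5: cell (2,2)='.' (+0 fires, +2 burnt)
  fire out at step 5

2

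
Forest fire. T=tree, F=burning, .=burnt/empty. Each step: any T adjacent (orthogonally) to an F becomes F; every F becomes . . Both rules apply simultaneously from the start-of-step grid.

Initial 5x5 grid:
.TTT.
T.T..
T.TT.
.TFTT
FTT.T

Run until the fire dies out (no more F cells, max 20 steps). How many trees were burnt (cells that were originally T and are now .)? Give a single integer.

Answer: 12

Derivation:
Step 1: +5 fires, +2 burnt (F count now 5)
Step 2: +3 fires, +5 burnt (F count now 3)
Step 3: +2 fires, +3 burnt (F count now 2)
Step 4: +2 fires, +2 burnt (F count now 2)
Step 5: +0 fires, +2 burnt (F count now 0)
Fire out after step 5
Initially T: 14, now '.': 23
Total burnt (originally-T cells now '.'): 12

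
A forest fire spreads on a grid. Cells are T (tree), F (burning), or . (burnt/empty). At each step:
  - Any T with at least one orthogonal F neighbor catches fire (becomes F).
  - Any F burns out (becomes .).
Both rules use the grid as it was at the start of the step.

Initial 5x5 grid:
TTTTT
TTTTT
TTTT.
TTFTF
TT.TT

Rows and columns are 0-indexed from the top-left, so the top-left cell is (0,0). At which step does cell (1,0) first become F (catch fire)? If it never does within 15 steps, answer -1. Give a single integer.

Step 1: cell (1,0)='T' (+4 fires, +2 burnt)
Step 2: cell (1,0)='T' (+6 fires, +4 burnt)
Step 3: cell (1,0)='T' (+5 fires, +6 burnt)
Step 4: cell (1,0)='F' (+4 fires, +5 burnt)
  -> target ignites at step 4
Step 5: cell (1,0)='.' (+2 fires, +4 burnt)
Step 6: cell (1,0)='.' (+0 fires, +2 burnt)
  fire out at step 6

4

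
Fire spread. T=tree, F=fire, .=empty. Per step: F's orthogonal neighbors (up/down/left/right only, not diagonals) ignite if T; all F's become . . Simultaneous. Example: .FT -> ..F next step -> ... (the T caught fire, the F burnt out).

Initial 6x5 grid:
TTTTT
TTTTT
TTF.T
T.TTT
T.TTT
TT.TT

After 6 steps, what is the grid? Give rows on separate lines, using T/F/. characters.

Step 1: 3 trees catch fire, 1 burn out
  TTTTT
  TTFTT
  TF..T
  T.FTT
  T.TTT
  TT.TT
Step 2: 6 trees catch fire, 3 burn out
  TTFTT
  TF.FT
  F...T
  T..FT
  T.FTT
  TT.TT
Step 3: 7 trees catch fire, 6 burn out
  TF.FT
  F...F
  ....T
  F...F
  T..FT
  TT.TT
Step 4: 6 trees catch fire, 7 burn out
  F...F
  .....
  ....F
  .....
  F...F
  TT.FT
Step 5: 2 trees catch fire, 6 burn out
  .....
  .....
  .....
  .....
  .....
  FT..F
Step 6: 1 trees catch fire, 2 burn out
  .....
  .....
  .....
  .....
  .....
  .F...

.....
.....
.....
.....
.....
.F...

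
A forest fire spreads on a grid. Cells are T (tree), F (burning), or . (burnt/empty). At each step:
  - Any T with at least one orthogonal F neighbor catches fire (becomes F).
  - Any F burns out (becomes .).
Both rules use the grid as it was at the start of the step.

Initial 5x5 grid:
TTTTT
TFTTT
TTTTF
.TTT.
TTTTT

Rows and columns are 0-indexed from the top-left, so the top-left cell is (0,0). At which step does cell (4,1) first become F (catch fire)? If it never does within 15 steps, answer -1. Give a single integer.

Step 1: cell (4,1)='T' (+6 fires, +2 burnt)
Step 2: cell (4,1)='T' (+8 fires, +6 burnt)
Step 3: cell (4,1)='F' (+4 fires, +8 burnt)
  -> target ignites at step 3
Step 4: cell (4,1)='.' (+3 fires, +4 burnt)
Step 5: cell (4,1)='.' (+0 fires, +3 burnt)
  fire out at step 5

3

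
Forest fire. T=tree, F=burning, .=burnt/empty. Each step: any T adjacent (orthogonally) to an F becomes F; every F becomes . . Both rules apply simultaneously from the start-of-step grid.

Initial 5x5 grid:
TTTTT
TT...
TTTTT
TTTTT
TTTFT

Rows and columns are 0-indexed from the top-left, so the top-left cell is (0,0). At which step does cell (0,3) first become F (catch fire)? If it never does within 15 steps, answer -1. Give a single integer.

Step 1: cell (0,3)='T' (+3 fires, +1 burnt)
Step 2: cell (0,3)='T' (+4 fires, +3 burnt)
Step 3: cell (0,3)='T' (+4 fires, +4 burnt)
Step 4: cell (0,3)='T' (+2 fires, +4 burnt)
Step 5: cell (0,3)='T' (+2 fires, +2 burnt)
Step 6: cell (0,3)='T' (+2 fires, +2 burnt)
Step 7: cell (0,3)='T' (+2 fires, +2 burnt)
Step 8: cell (0,3)='F' (+1 fires, +2 burnt)
  -> target ignites at step 8
Step 9: cell (0,3)='.' (+1 fires, +1 burnt)
Step 10: cell (0,3)='.' (+0 fires, +1 burnt)
  fire out at step 10

8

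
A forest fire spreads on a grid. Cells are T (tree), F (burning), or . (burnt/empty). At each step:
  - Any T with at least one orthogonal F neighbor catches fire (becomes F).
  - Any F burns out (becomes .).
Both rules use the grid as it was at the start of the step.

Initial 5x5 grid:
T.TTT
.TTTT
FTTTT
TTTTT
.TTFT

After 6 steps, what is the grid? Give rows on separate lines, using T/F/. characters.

Step 1: 5 trees catch fire, 2 burn out
  T.TTT
  .TTTT
  .FTTT
  FTTFT
  .TF.F
Step 2: 7 trees catch fire, 5 burn out
  T.TTT
  .FTTT
  ..FFT
  .FF.F
  .F...
Step 3: 3 trees catch fire, 7 burn out
  T.TTT
  ..FFT
  ....F
  .....
  .....
Step 4: 3 trees catch fire, 3 burn out
  T.FFT
  ....F
  .....
  .....
  .....
Step 5: 1 trees catch fire, 3 burn out
  T...F
  .....
  .....
  .....
  .....
Step 6: 0 trees catch fire, 1 burn out
  T....
  .....
  .....
  .....
  .....

T....
.....
.....
.....
.....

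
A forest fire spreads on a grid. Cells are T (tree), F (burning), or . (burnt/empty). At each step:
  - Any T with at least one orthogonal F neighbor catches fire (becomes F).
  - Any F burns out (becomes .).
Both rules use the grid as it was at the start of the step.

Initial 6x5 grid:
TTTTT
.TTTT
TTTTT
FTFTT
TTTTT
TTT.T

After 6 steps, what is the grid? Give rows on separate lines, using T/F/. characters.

Step 1: 6 trees catch fire, 2 burn out
  TTTTT
  .TTTT
  FTFTT
  .F.FT
  FTFTT
  TTT.T
Step 2: 8 trees catch fire, 6 burn out
  TTTTT
  .TFTT
  .F.FT
  ....F
  .F.FT
  FTF.T
Step 3: 6 trees catch fire, 8 burn out
  TTFTT
  .F.FT
  ....F
  .....
  ....F
  .F..T
Step 4: 4 trees catch fire, 6 burn out
  TF.FT
  ....F
  .....
  .....
  .....
  ....F
Step 5: 2 trees catch fire, 4 burn out
  F...F
  .....
  .....
  .....
  .....
  .....
Step 6: 0 trees catch fire, 2 burn out
  .....
  .....
  .....
  .....
  .....
  .....

.....
.....
.....
.....
.....
.....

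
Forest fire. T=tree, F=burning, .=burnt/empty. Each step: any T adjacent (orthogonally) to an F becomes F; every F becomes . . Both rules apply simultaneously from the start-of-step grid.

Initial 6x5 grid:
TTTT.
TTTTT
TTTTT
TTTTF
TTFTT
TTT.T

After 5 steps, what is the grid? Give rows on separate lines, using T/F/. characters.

Step 1: 7 trees catch fire, 2 burn out
  TTTT.
  TTTTT
  TTTTF
  TTFF.
  TF.FF
  TTF.T
Step 2: 7 trees catch fire, 7 burn out
  TTTT.
  TTTTF
  TTFF.
  TF...
  F....
  TF..F
Step 3: 5 trees catch fire, 7 burn out
  TTTT.
  TTFF.
  TF...
  F....
  .....
  F....
Step 4: 4 trees catch fire, 5 burn out
  TTFF.
  TF...
  F....
  .....
  .....
  .....
Step 5: 2 trees catch fire, 4 burn out
  TF...
  F....
  .....
  .....
  .....
  .....

TF...
F....
.....
.....
.....
.....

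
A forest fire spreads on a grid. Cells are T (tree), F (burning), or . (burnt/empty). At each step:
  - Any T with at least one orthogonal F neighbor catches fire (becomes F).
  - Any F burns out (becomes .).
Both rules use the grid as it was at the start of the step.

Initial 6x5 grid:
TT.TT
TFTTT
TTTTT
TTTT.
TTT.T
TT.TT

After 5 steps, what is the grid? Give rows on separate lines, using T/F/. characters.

Step 1: 4 trees catch fire, 1 burn out
  TF.TT
  F.FTT
  TFTTT
  TTTT.
  TTT.T
  TT.TT
Step 2: 5 trees catch fire, 4 burn out
  F..TT
  ...FT
  F.FTT
  TFTT.
  TTT.T
  TT.TT
Step 3: 6 trees catch fire, 5 burn out
  ...FT
  ....F
  ...FT
  F.FT.
  TFT.T
  TT.TT
Step 4: 6 trees catch fire, 6 burn out
  ....F
  .....
  ....F
  ...F.
  F.F.T
  TF.TT
Step 5: 1 trees catch fire, 6 burn out
  .....
  .....
  .....
  .....
  ....T
  F..TT

.....
.....
.....
.....
....T
F..TT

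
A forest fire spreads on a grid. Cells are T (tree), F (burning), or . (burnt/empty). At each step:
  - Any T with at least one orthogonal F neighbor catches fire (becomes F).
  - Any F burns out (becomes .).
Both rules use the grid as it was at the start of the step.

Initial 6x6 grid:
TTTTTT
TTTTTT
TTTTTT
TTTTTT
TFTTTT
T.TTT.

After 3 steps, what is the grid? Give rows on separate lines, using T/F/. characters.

Step 1: 3 trees catch fire, 1 burn out
  TTTTTT
  TTTTTT
  TTTTTT
  TFTTTT
  F.FTTT
  T.TTT.
Step 2: 6 trees catch fire, 3 burn out
  TTTTTT
  TTTTTT
  TFTTTT
  F.FTTT
  ...FTT
  F.FTT.
Step 3: 6 trees catch fire, 6 burn out
  TTTTTT
  TFTTTT
  F.FTTT
  ...FTT
  ....FT
  ...FT.

TTTTTT
TFTTTT
F.FTTT
...FTT
....FT
...FT.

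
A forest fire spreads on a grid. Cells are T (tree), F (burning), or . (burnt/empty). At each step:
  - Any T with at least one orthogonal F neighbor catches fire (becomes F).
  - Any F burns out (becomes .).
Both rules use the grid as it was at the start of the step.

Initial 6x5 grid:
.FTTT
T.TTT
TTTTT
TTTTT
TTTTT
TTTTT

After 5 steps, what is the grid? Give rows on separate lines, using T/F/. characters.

Step 1: 1 trees catch fire, 1 burn out
  ..FTT
  T.TTT
  TTTTT
  TTTTT
  TTTTT
  TTTTT
Step 2: 2 trees catch fire, 1 burn out
  ...FT
  T.FTT
  TTTTT
  TTTTT
  TTTTT
  TTTTT
Step 3: 3 trees catch fire, 2 burn out
  ....F
  T..FT
  TTFTT
  TTTTT
  TTTTT
  TTTTT
Step 4: 4 trees catch fire, 3 burn out
  .....
  T...F
  TF.FT
  TTFTT
  TTTTT
  TTTTT
Step 5: 5 trees catch fire, 4 burn out
  .....
  T....
  F...F
  TF.FT
  TTFTT
  TTTTT

.....
T....
F...F
TF.FT
TTFTT
TTTTT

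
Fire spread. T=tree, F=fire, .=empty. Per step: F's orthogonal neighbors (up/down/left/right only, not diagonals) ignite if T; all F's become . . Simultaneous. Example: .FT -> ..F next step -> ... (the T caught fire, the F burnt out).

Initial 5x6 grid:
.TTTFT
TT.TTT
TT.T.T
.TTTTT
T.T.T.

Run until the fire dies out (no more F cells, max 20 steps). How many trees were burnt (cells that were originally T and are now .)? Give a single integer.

Answer: 20

Derivation:
Step 1: +3 fires, +1 burnt (F count now 3)
Step 2: +3 fires, +3 burnt (F count now 3)
Step 3: +3 fires, +3 burnt (F count now 3)
Step 4: +3 fires, +3 burnt (F count now 3)
Step 5: +4 fires, +3 burnt (F count now 4)
Step 6: +4 fires, +4 burnt (F count now 4)
Step 7: +0 fires, +4 burnt (F count now 0)
Fire out after step 7
Initially T: 21, now '.': 29
Total burnt (originally-T cells now '.'): 20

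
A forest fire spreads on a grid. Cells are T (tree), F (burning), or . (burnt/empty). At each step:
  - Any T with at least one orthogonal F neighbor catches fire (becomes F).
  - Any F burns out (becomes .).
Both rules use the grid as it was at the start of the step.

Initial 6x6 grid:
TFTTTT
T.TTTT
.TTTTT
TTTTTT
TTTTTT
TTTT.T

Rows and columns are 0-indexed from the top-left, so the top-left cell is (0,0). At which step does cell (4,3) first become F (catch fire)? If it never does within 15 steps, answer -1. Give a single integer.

Step 1: cell (4,3)='T' (+2 fires, +1 burnt)
Step 2: cell (4,3)='T' (+3 fires, +2 burnt)
Step 3: cell (4,3)='T' (+3 fires, +3 burnt)
Step 4: cell (4,3)='T' (+5 fires, +3 burnt)
Step 5: cell (4,3)='T' (+5 fires, +5 burnt)
Step 6: cell (4,3)='F' (+6 fires, +5 burnt)
  -> target ignites at step 6
Step 7: cell (4,3)='.' (+5 fires, +6 burnt)
Step 8: cell (4,3)='.' (+2 fires, +5 burnt)
Step 9: cell (4,3)='.' (+1 fires, +2 burnt)
Step 10: cell (4,3)='.' (+0 fires, +1 burnt)
  fire out at step 10

6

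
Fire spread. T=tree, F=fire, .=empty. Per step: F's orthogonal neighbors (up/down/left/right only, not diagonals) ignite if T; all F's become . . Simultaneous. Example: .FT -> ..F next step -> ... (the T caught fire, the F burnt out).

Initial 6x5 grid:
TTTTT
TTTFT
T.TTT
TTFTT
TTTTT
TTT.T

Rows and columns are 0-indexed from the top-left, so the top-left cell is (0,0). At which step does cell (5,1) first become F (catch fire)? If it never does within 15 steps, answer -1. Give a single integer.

Step 1: cell (5,1)='T' (+8 fires, +2 burnt)
Step 2: cell (5,1)='T' (+9 fires, +8 burnt)
Step 3: cell (5,1)='F' (+6 fires, +9 burnt)
  -> target ignites at step 3
Step 4: cell (5,1)='.' (+3 fires, +6 burnt)
Step 5: cell (5,1)='.' (+0 fires, +3 burnt)
  fire out at step 5

3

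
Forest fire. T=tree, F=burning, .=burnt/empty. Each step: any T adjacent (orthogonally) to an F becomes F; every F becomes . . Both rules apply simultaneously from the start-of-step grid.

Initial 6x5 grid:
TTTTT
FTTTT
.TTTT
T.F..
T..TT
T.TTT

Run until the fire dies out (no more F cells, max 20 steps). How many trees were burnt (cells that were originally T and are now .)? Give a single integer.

Step 1: +3 fires, +2 burnt (F count now 3)
Step 2: +4 fires, +3 burnt (F count now 4)
Step 3: +3 fires, +4 burnt (F count now 3)
Step 4: +2 fires, +3 burnt (F count now 2)
Step 5: +1 fires, +2 burnt (F count now 1)
Step 6: +0 fires, +1 burnt (F count now 0)
Fire out after step 6
Initially T: 21, now '.': 22
Total burnt (originally-T cells now '.'): 13

Answer: 13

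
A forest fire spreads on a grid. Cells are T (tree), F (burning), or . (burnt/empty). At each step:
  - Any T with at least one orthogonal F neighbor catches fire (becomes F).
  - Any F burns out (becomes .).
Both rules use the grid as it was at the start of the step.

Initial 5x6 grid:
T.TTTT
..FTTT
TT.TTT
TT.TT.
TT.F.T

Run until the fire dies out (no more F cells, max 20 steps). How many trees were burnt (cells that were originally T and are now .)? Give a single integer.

Answer: 12

Derivation:
Step 1: +3 fires, +2 burnt (F count now 3)
Step 2: +4 fires, +3 burnt (F count now 4)
Step 3: +3 fires, +4 burnt (F count now 3)
Step 4: +2 fires, +3 burnt (F count now 2)
Step 5: +0 fires, +2 burnt (F count now 0)
Fire out after step 5
Initially T: 20, now '.': 22
Total burnt (originally-T cells now '.'): 12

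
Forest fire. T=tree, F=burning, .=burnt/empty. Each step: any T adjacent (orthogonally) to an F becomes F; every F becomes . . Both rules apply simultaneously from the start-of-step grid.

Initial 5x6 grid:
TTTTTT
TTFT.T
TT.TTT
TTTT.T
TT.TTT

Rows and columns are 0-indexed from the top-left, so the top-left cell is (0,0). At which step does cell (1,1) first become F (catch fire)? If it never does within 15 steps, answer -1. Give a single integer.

Step 1: cell (1,1)='F' (+3 fires, +1 burnt)
  -> target ignites at step 1
Step 2: cell (1,1)='.' (+5 fires, +3 burnt)
Step 3: cell (1,1)='.' (+6 fires, +5 burnt)
Step 4: cell (1,1)='.' (+6 fires, +6 burnt)
Step 5: cell (1,1)='.' (+4 fires, +6 burnt)
Step 6: cell (1,1)='.' (+1 fires, +4 burnt)
Step 7: cell (1,1)='.' (+0 fires, +1 burnt)
  fire out at step 7

1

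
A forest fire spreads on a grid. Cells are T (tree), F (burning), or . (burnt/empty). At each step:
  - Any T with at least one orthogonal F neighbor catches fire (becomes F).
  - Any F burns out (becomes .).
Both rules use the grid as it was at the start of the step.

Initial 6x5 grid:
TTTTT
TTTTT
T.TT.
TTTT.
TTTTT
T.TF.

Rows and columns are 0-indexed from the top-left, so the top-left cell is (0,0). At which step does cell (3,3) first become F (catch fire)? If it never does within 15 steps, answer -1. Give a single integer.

Step 1: cell (3,3)='T' (+2 fires, +1 burnt)
Step 2: cell (3,3)='F' (+3 fires, +2 burnt)
  -> target ignites at step 2
Step 3: cell (3,3)='.' (+3 fires, +3 burnt)
Step 4: cell (3,3)='.' (+4 fires, +3 burnt)
Step 5: cell (3,3)='.' (+5 fires, +4 burnt)
Step 6: cell (3,3)='.' (+4 fires, +5 burnt)
Step 7: cell (3,3)='.' (+2 fires, +4 burnt)
Step 8: cell (3,3)='.' (+1 fires, +2 burnt)
Step 9: cell (3,3)='.' (+0 fires, +1 burnt)
  fire out at step 9

2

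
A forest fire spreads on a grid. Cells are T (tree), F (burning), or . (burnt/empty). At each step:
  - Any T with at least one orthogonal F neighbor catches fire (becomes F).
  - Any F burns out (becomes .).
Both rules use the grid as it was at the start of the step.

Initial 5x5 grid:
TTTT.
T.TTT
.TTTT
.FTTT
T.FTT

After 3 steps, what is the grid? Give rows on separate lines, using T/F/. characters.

Step 1: 3 trees catch fire, 2 burn out
  TTTT.
  T.TTT
  .FTTT
  ..FTT
  T..FT
Step 2: 3 trees catch fire, 3 burn out
  TTTT.
  T.TTT
  ..FTT
  ...FT
  T...F
Step 3: 3 trees catch fire, 3 burn out
  TTTT.
  T.FTT
  ...FT
  ....F
  T....

TTTT.
T.FTT
...FT
....F
T....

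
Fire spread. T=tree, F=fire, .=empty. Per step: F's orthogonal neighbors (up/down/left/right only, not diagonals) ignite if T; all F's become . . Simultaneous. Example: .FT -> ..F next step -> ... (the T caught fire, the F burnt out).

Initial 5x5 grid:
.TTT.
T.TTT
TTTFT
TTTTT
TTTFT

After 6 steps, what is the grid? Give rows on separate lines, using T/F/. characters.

Step 1: 6 trees catch fire, 2 burn out
  .TTT.
  T.TFT
  TTF.F
  TTTFT
  TTF.F
Step 2: 7 trees catch fire, 6 burn out
  .TTF.
  T.F.F
  TF...
  TTF.F
  TF...
Step 3: 4 trees catch fire, 7 burn out
  .TF..
  T....
  F....
  TF...
  F....
Step 4: 3 trees catch fire, 4 burn out
  .F...
  F....
  .....
  F....
  .....
Step 5: 0 trees catch fire, 3 burn out
  .....
  .....
  .....
  .....
  .....
Step 6: 0 trees catch fire, 0 burn out
  .....
  .....
  .....
  .....
  .....

.....
.....
.....
.....
.....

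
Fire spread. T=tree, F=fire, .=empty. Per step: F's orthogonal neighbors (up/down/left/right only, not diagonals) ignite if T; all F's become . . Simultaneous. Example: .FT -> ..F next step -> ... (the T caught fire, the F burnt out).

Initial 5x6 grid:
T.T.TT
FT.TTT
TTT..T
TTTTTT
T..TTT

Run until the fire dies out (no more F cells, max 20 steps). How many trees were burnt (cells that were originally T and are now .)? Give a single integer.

Answer: 21

Derivation:
Step 1: +3 fires, +1 burnt (F count now 3)
Step 2: +2 fires, +3 burnt (F count now 2)
Step 3: +3 fires, +2 burnt (F count now 3)
Step 4: +1 fires, +3 burnt (F count now 1)
Step 5: +1 fires, +1 burnt (F count now 1)
Step 6: +2 fires, +1 burnt (F count now 2)
Step 7: +2 fires, +2 burnt (F count now 2)
Step 8: +2 fires, +2 burnt (F count now 2)
Step 9: +1 fires, +2 burnt (F count now 1)
Step 10: +2 fires, +1 burnt (F count now 2)
Step 11: +2 fires, +2 burnt (F count now 2)
Step 12: +0 fires, +2 burnt (F count now 0)
Fire out after step 12
Initially T: 22, now '.': 29
Total burnt (originally-T cells now '.'): 21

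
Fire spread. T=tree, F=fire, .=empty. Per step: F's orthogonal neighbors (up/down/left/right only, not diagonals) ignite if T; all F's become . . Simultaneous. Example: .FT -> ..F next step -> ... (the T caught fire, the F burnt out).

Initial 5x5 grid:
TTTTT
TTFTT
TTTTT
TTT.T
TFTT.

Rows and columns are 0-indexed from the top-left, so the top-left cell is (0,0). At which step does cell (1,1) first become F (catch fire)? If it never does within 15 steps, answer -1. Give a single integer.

Step 1: cell (1,1)='F' (+7 fires, +2 burnt)
  -> target ignites at step 1
Step 2: cell (1,1)='.' (+9 fires, +7 burnt)
Step 3: cell (1,1)='.' (+4 fires, +9 burnt)
Step 4: cell (1,1)='.' (+1 fires, +4 burnt)
Step 5: cell (1,1)='.' (+0 fires, +1 burnt)
  fire out at step 5

1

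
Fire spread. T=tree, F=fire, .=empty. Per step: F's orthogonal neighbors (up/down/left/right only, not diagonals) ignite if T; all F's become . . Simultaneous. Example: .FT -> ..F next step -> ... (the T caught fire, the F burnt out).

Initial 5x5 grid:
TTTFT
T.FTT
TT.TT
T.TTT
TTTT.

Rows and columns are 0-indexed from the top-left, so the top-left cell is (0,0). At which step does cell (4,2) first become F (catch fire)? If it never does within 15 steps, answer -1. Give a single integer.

Step 1: cell (4,2)='T' (+3 fires, +2 burnt)
Step 2: cell (4,2)='T' (+3 fires, +3 burnt)
Step 3: cell (4,2)='T' (+3 fires, +3 burnt)
Step 4: cell (4,2)='T' (+4 fires, +3 burnt)
Step 5: cell (4,2)='F' (+2 fires, +4 burnt)
  -> target ignites at step 5
Step 6: cell (4,2)='.' (+3 fires, +2 burnt)
Step 7: cell (4,2)='.' (+1 fires, +3 burnt)
Step 8: cell (4,2)='.' (+0 fires, +1 burnt)
  fire out at step 8

5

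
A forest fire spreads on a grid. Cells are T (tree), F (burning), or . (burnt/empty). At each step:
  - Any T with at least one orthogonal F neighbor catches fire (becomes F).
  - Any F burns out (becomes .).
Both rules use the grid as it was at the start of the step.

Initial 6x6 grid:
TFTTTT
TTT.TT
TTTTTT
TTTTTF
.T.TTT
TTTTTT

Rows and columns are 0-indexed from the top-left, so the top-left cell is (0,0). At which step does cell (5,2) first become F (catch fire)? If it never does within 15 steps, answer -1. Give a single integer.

Step 1: cell (5,2)='T' (+6 fires, +2 burnt)
Step 2: cell (5,2)='T' (+9 fires, +6 burnt)
Step 3: cell (5,2)='T' (+10 fires, +9 burnt)
Step 4: cell (5,2)='T' (+3 fires, +10 burnt)
Step 5: cell (5,2)='F' (+2 fires, +3 burnt)
  -> target ignites at step 5
Step 6: cell (5,2)='.' (+1 fires, +2 burnt)
Step 7: cell (5,2)='.' (+0 fires, +1 burnt)
  fire out at step 7

5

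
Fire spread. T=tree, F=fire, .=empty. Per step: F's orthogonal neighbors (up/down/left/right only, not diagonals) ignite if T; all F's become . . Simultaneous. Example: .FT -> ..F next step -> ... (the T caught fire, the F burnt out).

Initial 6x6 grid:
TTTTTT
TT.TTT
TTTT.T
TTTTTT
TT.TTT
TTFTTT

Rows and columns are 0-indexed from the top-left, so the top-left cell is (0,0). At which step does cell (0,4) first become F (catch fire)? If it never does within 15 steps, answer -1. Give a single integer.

Step 1: cell (0,4)='T' (+2 fires, +1 burnt)
Step 2: cell (0,4)='T' (+4 fires, +2 burnt)
Step 3: cell (0,4)='T' (+5 fires, +4 burnt)
Step 4: cell (0,4)='T' (+6 fires, +5 burnt)
Step 5: cell (0,4)='T' (+5 fires, +6 burnt)
Step 6: cell (0,4)='T' (+5 fires, +5 burnt)
Step 7: cell (0,4)='F' (+4 fires, +5 burnt)
  -> target ignites at step 7
Step 8: cell (0,4)='.' (+1 fires, +4 burnt)
Step 9: cell (0,4)='.' (+0 fires, +1 burnt)
  fire out at step 9

7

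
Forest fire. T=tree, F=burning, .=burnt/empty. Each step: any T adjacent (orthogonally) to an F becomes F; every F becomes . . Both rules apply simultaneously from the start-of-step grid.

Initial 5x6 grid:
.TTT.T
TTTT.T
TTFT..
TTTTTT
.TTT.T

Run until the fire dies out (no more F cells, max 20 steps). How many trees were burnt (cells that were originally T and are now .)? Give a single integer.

Answer: 20

Derivation:
Step 1: +4 fires, +1 burnt (F count now 4)
Step 2: +7 fires, +4 burnt (F count now 7)
Step 3: +7 fires, +7 burnt (F count now 7)
Step 4: +1 fires, +7 burnt (F count now 1)
Step 5: +1 fires, +1 burnt (F count now 1)
Step 6: +0 fires, +1 burnt (F count now 0)
Fire out after step 6
Initially T: 22, now '.': 28
Total burnt (originally-T cells now '.'): 20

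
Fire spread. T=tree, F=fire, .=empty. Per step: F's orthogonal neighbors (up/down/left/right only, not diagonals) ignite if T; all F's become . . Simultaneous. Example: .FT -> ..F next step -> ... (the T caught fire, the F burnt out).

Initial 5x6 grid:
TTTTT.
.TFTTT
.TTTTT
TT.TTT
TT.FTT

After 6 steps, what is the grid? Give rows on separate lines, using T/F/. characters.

Step 1: 6 trees catch fire, 2 burn out
  TTFTT.
  .F.FTT
  .TFTTT
  TT.FTT
  TT..FT
Step 2: 7 trees catch fire, 6 burn out
  TF.FT.
  ....FT
  .F.FTT
  TT..FT
  TT...F
Step 3: 6 trees catch fire, 7 burn out
  F...F.
  .....F
  ....FT
  TF...F
  TT....
Step 4: 3 trees catch fire, 6 burn out
  ......
  ......
  .....F
  F.....
  TF....
Step 5: 1 trees catch fire, 3 burn out
  ......
  ......
  ......
  ......
  F.....
Step 6: 0 trees catch fire, 1 burn out
  ......
  ......
  ......
  ......
  ......

......
......
......
......
......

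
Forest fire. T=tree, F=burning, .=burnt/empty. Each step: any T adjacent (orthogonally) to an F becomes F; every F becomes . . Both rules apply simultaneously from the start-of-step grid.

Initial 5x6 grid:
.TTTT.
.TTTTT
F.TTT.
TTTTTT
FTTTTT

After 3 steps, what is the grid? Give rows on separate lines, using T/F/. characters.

Step 1: 2 trees catch fire, 2 burn out
  .TTTT.
  .TTTTT
  ..TTT.
  FTTTTT
  .FTTTT
Step 2: 2 trees catch fire, 2 burn out
  .TTTT.
  .TTTTT
  ..TTT.
  .FTTTT
  ..FTTT
Step 3: 2 trees catch fire, 2 burn out
  .TTTT.
  .TTTTT
  ..TTT.
  ..FTTT
  ...FTT

.TTTT.
.TTTTT
..TTT.
..FTTT
...FTT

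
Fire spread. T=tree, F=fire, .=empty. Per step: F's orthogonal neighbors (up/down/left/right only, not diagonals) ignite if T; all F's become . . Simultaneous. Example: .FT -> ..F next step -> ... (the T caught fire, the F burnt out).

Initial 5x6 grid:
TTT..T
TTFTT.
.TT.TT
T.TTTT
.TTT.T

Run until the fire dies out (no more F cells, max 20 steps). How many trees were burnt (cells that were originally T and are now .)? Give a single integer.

Answer: 19

Derivation:
Step 1: +4 fires, +1 burnt (F count now 4)
Step 2: +5 fires, +4 burnt (F count now 5)
Step 3: +4 fires, +5 burnt (F count now 4)
Step 4: +4 fires, +4 burnt (F count now 4)
Step 5: +1 fires, +4 burnt (F count now 1)
Step 6: +1 fires, +1 burnt (F count now 1)
Step 7: +0 fires, +1 burnt (F count now 0)
Fire out after step 7
Initially T: 21, now '.': 28
Total burnt (originally-T cells now '.'): 19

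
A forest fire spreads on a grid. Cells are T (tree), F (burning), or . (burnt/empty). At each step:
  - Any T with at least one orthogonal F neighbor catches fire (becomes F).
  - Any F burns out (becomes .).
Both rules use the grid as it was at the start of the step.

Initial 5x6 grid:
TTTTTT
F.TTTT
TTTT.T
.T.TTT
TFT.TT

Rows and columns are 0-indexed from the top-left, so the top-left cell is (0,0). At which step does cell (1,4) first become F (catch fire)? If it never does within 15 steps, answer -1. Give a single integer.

Step 1: cell (1,4)='T' (+5 fires, +2 burnt)
Step 2: cell (1,4)='T' (+2 fires, +5 burnt)
Step 3: cell (1,4)='T' (+2 fires, +2 burnt)
Step 4: cell (1,4)='T' (+3 fires, +2 burnt)
Step 5: cell (1,4)='T' (+3 fires, +3 burnt)
Step 6: cell (1,4)='F' (+3 fires, +3 burnt)
  -> target ignites at step 6
Step 7: cell (1,4)='.' (+3 fires, +3 burnt)
Step 8: cell (1,4)='.' (+2 fires, +3 burnt)
Step 9: cell (1,4)='.' (+0 fires, +2 burnt)
  fire out at step 9

6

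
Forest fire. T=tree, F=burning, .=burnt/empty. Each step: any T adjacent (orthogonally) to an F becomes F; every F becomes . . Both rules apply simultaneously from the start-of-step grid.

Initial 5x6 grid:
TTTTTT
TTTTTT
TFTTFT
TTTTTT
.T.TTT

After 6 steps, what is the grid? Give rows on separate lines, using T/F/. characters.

Step 1: 8 trees catch fire, 2 burn out
  TTTTTT
  TFTTFT
  F.FF.F
  TFTTFT
  .T.TTT
Step 2: 12 trees catch fire, 8 burn out
  TFTTFT
  F.FF.F
  ......
  F.FF.F
  .F.TFT
Step 3: 6 trees catch fire, 12 burn out
  F.FF.F
  ......
  ......
  ......
  ...F.F
Step 4: 0 trees catch fire, 6 burn out
  ......
  ......
  ......
  ......
  ......
Step 5: 0 trees catch fire, 0 burn out
  ......
  ......
  ......
  ......
  ......
Step 6: 0 trees catch fire, 0 burn out
  ......
  ......
  ......
  ......
  ......

......
......
......
......
......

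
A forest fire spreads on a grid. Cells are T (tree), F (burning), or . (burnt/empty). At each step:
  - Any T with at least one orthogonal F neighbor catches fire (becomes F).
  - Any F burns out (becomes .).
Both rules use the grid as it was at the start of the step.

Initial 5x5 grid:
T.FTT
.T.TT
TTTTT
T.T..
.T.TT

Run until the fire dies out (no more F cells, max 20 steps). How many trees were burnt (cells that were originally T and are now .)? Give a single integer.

Answer: 12

Derivation:
Step 1: +1 fires, +1 burnt (F count now 1)
Step 2: +2 fires, +1 burnt (F count now 2)
Step 3: +2 fires, +2 burnt (F count now 2)
Step 4: +2 fires, +2 burnt (F count now 2)
Step 5: +2 fires, +2 burnt (F count now 2)
Step 6: +2 fires, +2 burnt (F count now 2)
Step 7: +1 fires, +2 burnt (F count now 1)
Step 8: +0 fires, +1 burnt (F count now 0)
Fire out after step 8
Initially T: 16, now '.': 21
Total burnt (originally-T cells now '.'): 12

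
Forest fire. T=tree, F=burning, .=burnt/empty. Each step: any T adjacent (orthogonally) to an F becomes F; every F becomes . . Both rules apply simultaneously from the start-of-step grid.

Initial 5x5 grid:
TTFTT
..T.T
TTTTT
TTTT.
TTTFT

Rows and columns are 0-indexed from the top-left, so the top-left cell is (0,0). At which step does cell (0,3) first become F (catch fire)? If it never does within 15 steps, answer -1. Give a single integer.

Step 1: cell (0,3)='F' (+6 fires, +2 burnt)
  -> target ignites at step 1
Step 2: cell (0,3)='.' (+6 fires, +6 burnt)
Step 3: cell (0,3)='.' (+5 fires, +6 burnt)
Step 4: cell (0,3)='.' (+2 fires, +5 burnt)
Step 5: cell (0,3)='.' (+0 fires, +2 burnt)
  fire out at step 5

1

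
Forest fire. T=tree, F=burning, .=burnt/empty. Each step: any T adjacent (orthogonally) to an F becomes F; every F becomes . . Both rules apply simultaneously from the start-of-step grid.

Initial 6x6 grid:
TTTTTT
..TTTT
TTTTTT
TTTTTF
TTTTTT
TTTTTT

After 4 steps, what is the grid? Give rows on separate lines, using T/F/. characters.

Step 1: 3 trees catch fire, 1 burn out
  TTTTTT
  ..TTTT
  TTTTTF
  TTTTF.
  TTTTTF
  TTTTTT
Step 2: 5 trees catch fire, 3 burn out
  TTTTTT
  ..TTTF
  TTTTF.
  TTTF..
  TTTTF.
  TTTTTF
Step 3: 6 trees catch fire, 5 burn out
  TTTTTF
  ..TTF.
  TTTF..
  TTF...
  TTTF..
  TTTTF.
Step 4: 6 trees catch fire, 6 burn out
  TTTTF.
  ..TF..
  TTF...
  TF....
  TTF...
  TTTF..

TTTTF.
..TF..
TTF...
TF....
TTF...
TTTF..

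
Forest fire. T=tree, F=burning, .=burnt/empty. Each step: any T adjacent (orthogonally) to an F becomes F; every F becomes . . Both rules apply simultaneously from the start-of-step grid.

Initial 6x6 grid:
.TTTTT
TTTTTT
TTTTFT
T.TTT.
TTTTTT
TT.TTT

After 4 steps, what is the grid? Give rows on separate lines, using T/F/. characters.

Step 1: 4 trees catch fire, 1 burn out
  .TTTTT
  TTTTFT
  TTTF.F
  T.TTF.
  TTTTTT
  TT.TTT
Step 2: 6 trees catch fire, 4 burn out
  .TTTFT
  TTTF.F
  TTF...
  T.TF..
  TTTTFT
  TT.TTT
Step 3: 8 trees catch fire, 6 burn out
  .TTF.F
  TTF...
  TF....
  T.F...
  TTTF.F
  TT.TFT
Step 4: 6 trees catch fire, 8 burn out
  .TF...
  TF....
  F.....
  T.....
  TTF...
  TT.F.F

.TF...
TF....
F.....
T.....
TTF...
TT.F.F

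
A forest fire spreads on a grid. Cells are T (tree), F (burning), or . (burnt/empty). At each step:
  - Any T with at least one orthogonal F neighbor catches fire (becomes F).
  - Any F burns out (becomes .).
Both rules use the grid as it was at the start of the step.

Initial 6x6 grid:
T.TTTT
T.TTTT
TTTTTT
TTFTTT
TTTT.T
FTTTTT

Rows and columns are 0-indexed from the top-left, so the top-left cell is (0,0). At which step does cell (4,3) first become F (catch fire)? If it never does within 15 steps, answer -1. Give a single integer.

Step 1: cell (4,3)='T' (+6 fires, +2 burnt)
Step 2: cell (4,3)='F' (+8 fires, +6 burnt)
  -> target ignites at step 2
Step 3: cell (4,3)='.' (+6 fires, +8 burnt)
Step 4: cell (4,3)='.' (+6 fires, +6 burnt)
Step 5: cell (4,3)='.' (+4 fires, +6 burnt)
Step 6: cell (4,3)='.' (+1 fires, +4 burnt)
Step 7: cell (4,3)='.' (+0 fires, +1 burnt)
  fire out at step 7

2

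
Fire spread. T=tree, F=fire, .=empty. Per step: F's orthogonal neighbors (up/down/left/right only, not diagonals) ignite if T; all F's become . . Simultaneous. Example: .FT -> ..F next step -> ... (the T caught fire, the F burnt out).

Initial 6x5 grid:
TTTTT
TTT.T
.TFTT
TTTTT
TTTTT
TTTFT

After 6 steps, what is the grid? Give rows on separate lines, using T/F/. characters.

Step 1: 7 trees catch fire, 2 burn out
  TTTTT
  TTF.T
  .F.FT
  TTFTT
  TTTFT
  TTF.F
Step 2: 8 trees catch fire, 7 burn out
  TTFTT
  TF..T
  ....F
  TF.FT
  TTF.F
  TF...
Step 3: 8 trees catch fire, 8 burn out
  TF.FT
  F...F
  .....
  F...F
  TF...
  F....
Step 4: 3 trees catch fire, 8 burn out
  F...F
  .....
  .....
  .....
  F....
  .....
Step 5: 0 trees catch fire, 3 burn out
  .....
  .....
  .....
  .....
  .....
  .....
Step 6: 0 trees catch fire, 0 burn out
  .....
  .....
  .....
  .....
  .....
  .....

.....
.....
.....
.....
.....
.....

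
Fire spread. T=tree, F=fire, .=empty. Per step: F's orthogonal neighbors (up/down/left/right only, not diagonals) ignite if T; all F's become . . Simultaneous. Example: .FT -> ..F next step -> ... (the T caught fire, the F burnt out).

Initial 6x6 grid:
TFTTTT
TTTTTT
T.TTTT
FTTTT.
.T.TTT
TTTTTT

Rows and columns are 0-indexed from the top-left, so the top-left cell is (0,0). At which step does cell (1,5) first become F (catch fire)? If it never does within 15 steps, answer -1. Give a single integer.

Step 1: cell (1,5)='T' (+5 fires, +2 burnt)
Step 2: cell (1,5)='T' (+5 fires, +5 burnt)
Step 3: cell (1,5)='T' (+5 fires, +5 burnt)
Step 4: cell (1,5)='T' (+7 fires, +5 burnt)
Step 5: cell (1,5)='F' (+4 fires, +7 burnt)
  -> target ignites at step 5
Step 6: cell (1,5)='.' (+3 fires, +4 burnt)
Step 7: cell (1,5)='.' (+1 fires, +3 burnt)
Step 8: cell (1,5)='.' (+0 fires, +1 burnt)
  fire out at step 8

5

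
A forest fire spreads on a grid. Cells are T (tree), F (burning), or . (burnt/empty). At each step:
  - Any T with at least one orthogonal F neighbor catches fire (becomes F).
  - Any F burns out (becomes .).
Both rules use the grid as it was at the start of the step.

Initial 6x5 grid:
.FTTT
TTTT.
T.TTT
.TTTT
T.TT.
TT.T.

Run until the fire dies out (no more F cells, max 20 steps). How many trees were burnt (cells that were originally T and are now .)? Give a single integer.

Answer: 18

Derivation:
Step 1: +2 fires, +1 burnt (F count now 2)
Step 2: +3 fires, +2 burnt (F count now 3)
Step 3: +4 fires, +3 burnt (F count now 4)
Step 4: +2 fires, +4 burnt (F count now 2)
Step 5: +4 fires, +2 burnt (F count now 4)
Step 6: +2 fires, +4 burnt (F count now 2)
Step 7: +1 fires, +2 burnt (F count now 1)
Step 8: +0 fires, +1 burnt (F count now 0)
Fire out after step 8
Initially T: 21, now '.': 27
Total burnt (originally-T cells now '.'): 18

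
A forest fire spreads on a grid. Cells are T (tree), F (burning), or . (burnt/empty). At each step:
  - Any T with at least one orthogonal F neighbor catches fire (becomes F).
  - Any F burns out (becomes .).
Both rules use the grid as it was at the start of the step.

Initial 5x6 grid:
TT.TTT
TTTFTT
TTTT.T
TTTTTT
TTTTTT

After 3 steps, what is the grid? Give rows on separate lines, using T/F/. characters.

Step 1: 4 trees catch fire, 1 burn out
  TT.FTT
  TTF.FT
  TTTF.T
  TTTTTT
  TTTTTT
Step 2: 5 trees catch fire, 4 burn out
  TT..FT
  TF...F
  TTF..T
  TTTFTT
  TTTTTT
Step 3: 8 trees catch fire, 5 burn out
  TF...F
  F.....
  TF...F
  TTF.FT
  TTTFTT

TF...F
F.....
TF...F
TTF.FT
TTTFTT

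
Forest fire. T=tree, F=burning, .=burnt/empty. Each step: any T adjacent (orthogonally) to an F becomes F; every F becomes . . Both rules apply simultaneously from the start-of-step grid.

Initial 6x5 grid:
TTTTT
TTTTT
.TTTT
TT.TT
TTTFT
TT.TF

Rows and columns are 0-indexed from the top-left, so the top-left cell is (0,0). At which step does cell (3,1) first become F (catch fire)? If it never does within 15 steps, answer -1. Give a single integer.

Step 1: cell (3,1)='T' (+4 fires, +2 burnt)
Step 2: cell (3,1)='T' (+3 fires, +4 burnt)
Step 3: cell (3,1)='F' (+6 fires, +3 burnt)
  -> target ignites at step 3
Step 4: cell (3,1)='.' (+6 fires, +6 burnt)
Step 5: cell (3,1)='.' (+3 fires, +6 burnt)
Step 6: cell (3,1)='.' (+2 fires, +3 burnt)
Step 7: cell (3,1)='.' (+1 fires, +2 burnt)
Step 8: cell (3,1)='.' (+0 fires, +1 burnt)
  fire out at step 8

3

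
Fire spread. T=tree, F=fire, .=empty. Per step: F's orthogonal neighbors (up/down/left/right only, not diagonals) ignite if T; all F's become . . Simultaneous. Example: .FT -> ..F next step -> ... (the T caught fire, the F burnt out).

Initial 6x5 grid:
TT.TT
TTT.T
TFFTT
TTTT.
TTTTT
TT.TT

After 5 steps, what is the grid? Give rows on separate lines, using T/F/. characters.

Step 1: 6 trees catch fire, 2 burn out
  TT.TT
  TFF.T
  F..FT
  TFFT.
  TTTTT
  TT.TT
Step 2: 7 trees catch fire, 6 burn out
  TF.TT
  F...T
  ....F
  F..F.
  TFFTT
  TT.TT
Step 3: 5 trees catch fire, 7 burn out
  F..TT
  ....F
  .....
  .....
  F..FT
  TF.TT
Step 4: 4 trees catch fire, 5 burn out
  ...TF
  .....
  .....
  .....
  ....F
  F..FT
Step 5: 2 trees catch fire, 4 burn out
  ...F.
  .....
  .....
  .....
  .....
  ....F

...F.
.....
.....
.....
.....
....F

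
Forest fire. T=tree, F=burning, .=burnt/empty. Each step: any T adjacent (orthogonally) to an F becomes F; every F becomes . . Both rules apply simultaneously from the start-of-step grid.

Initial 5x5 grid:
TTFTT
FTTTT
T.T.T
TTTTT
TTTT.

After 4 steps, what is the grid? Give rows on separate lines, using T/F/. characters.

Step 1: 6 trees catch fire, 2 burn out
  FF.FT
  .FFTT
  F.T.T
  TTTTT
  TTTT.
Step 2: 4 trees catch fire, 6 burn out
  ....F
  ...FT
  ..F.T
  FTTTT
  TTTT.
Step 3: 4 trees catch fire, 4 burn out
  .....
  ....F
  ....T
  .FFTT
  FTTT.
Step 4: 4 trees catch fire, 4 burn out
  .....
  .....
  ....F
  ...FT
  .FFT.

.....
.....
....F
...FT
.FFT.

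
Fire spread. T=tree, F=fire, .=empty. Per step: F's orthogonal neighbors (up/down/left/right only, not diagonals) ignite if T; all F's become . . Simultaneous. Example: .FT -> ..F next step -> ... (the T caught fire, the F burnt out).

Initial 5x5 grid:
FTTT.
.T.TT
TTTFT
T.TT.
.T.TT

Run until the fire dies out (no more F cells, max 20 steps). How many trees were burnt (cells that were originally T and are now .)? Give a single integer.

Answer: 15

Derivation:
Step 1: +5 fires, +2 burnt (F count now 5)
Step 2: +7 fires, +5 burnt (F count now 7)
Step 3: +2 fires, +7 burnt (F count now 2)
Step 4: +1 fires, +2 burnt (F count now 1)
Step 5: +0 fires, +1 burnt (F count now 0)
Fire out after step 5
Initially T: 16, now '.': 24
Total burnt (originally-T cells now '.'): 15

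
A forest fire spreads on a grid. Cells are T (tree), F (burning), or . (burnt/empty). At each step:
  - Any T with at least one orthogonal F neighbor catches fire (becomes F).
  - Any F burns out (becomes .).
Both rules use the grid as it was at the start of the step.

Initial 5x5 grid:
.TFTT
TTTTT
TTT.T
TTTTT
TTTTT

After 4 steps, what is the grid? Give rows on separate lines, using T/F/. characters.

Step 1: 3 trees catch fire, 1 burn out
  .F.FT
  TTFTT
  TTT.T
  TTTTT
  TTTTT
Step 2: 4 trees catch fire, 3 burn out
  ....F
  TF.FT
  TTF.T
  TTTTT
  TTTTT
Step 3: 4 trees catch fire, 4 burn out
  .....
  F...F
  TF..T
  TTFTT
  TTTTT
Step 4: 5 trees catch fire, 4 burn out
  .....
  .....
  F...F
  TF.FT
  TTFTT

.....
.....
F...F
TF.FT
TTFTT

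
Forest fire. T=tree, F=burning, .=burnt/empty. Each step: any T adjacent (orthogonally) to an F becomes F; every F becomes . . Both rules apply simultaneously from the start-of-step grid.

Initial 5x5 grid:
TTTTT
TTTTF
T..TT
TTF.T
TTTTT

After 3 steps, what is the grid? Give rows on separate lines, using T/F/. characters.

Step 1: 5 trees catch fire, 2 burn out
  TTTTF
  TTTF.
  T..TF
  TF..T
  TTFTT
Step 2: 7 trees catch fire, 5 burn out
  TTTF.
  TTF..
  T..F.
  F...F
  TF.FT
Step 3: 5 trees catch fire, 7 burn out
  TTF..
  TF...
  F....
  .....
  F...F

TTF..
TF...
F....
.....
F...F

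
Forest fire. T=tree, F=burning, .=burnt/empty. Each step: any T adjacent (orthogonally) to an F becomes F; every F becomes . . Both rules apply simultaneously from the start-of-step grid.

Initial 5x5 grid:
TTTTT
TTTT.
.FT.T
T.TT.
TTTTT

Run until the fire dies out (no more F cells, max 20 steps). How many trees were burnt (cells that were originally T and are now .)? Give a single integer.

Answer: 18

Derivation:
Step 1: +2 fires, +1 burnt (F count now 2)
Step 2: +4 fires, +2 burnt (F count now 4)
Step 3: +5 fires, +4 burnt (F count now 5)
Step 4: +3 fires, +5 burnt (F count now 3)
Step 5: +3 fires, +3 burnt (F count now 3)
Step 6: +1 fires, +3 burnt (F count now 1)
Step 7: +0 fires, +1 burnt (F count now 0)
Fire out after step 7
Initially T: 19, now '.': 24
Total burnt (originally-T cells now '.'): 18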